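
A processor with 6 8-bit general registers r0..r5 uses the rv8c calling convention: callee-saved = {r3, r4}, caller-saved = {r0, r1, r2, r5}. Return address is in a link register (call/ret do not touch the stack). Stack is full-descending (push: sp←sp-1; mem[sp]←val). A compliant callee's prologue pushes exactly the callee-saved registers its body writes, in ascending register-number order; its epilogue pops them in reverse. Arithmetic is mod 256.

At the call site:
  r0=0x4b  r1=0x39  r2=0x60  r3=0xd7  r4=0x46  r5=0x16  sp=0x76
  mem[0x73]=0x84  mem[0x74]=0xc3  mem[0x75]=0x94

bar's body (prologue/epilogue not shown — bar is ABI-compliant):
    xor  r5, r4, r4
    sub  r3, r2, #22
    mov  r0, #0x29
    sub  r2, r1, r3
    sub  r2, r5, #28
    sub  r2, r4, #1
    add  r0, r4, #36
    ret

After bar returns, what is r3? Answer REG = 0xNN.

REG = 0xd7

prologue: push r3 -> mem[0x75]=0xd7, sp=0x75
body[0] xor  r5, r4, r4 -> r5=0x00
body[1] sub  r3, r2, #22 -> r3=0x4a
body[2] mov  r0, #0x29 -> r0=0x29
body[3] sub  r2, r1, r3 -> r2=0xef
body[4] sub  r2, r5, #28 -> r2=0xe4
body[5] sub  r2, r4, #1 -> r2=0x45
body[6] add  r0, r4, #36 -> r0=0x6a
epilogue: pop r3=0xd7, sp=0x76
r3 is callee-saved -> restored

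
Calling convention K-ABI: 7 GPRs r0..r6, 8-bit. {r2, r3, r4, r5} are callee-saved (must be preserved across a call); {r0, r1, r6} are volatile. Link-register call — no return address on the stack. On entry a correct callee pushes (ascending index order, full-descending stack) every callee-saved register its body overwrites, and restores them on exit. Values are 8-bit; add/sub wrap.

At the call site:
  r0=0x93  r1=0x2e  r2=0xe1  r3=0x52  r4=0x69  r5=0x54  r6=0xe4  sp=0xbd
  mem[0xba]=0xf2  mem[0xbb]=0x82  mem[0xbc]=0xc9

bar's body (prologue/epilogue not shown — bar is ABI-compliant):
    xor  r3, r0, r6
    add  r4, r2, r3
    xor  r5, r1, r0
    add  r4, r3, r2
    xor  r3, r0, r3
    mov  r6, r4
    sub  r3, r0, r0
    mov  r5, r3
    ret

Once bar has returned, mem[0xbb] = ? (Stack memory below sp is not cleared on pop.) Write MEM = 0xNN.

prologue: push r3 → mem[0xbc]=0x52, sp=0xbc
prologue: push r4 → mem[0xbb]=0x69, sp=0xbb
prologue: push r5 → mem[0xba]=0x54, sp=0xba
body[0] xor  r3, r0, r6 → r3=0x77
body[1] add  r4, r2, r3 → r4=0x58
body[2] xor  r5, r1, r0 → r5=0xbd
body[3] add  r4, r3, r2 → r4=0x58
body[4] xor  r3, r0, r3 → r3=0xe4
body[5] mov  r6, r4 → r6=0x58
body[6] sub  r3, r0, r0 → r3=0x00
body[7] mov  r5, r3 → r5=0x00
epilogue: pop r5=0x54, sp=0xbb
epilogue: pop r4=0x69, sp=0xbc
epilogue: pop r3=0x52, sp=0xbd
prologue pushed ['r3', 'r4', 'r5'] at ['0xbc', '0xbb', '0xba']

MEM = 0x69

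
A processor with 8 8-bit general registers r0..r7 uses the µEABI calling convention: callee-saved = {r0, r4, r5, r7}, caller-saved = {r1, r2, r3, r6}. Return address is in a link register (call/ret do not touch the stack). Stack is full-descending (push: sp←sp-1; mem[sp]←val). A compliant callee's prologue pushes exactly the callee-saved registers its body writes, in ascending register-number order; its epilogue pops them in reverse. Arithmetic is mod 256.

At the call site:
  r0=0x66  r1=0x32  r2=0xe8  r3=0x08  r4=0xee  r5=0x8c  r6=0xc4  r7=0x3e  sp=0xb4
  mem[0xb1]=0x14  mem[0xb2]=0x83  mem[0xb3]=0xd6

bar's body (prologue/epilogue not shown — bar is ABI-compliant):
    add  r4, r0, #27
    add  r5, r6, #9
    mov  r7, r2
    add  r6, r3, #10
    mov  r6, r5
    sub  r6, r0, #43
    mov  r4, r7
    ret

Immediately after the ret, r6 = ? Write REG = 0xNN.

prologue: push r4 -> mem[0xb3]=0xee, sp=0xb3
prologue: push r5 -> mem[0xb2]=0x8c, sp=0xb2
prologue: push r7 -> mem[0xb1]=0x3e, sp=0xb1
body[0] add  r4, r0, #27 -> r4=0x81
body[1] add  r5, r6, #9 -> r5=0xcd
body[2] mov  r7, r2 -> r7=0xe8
body[3] add  r6, r3, #10 -> r6=0x12
body[4] mov  r6, r5 -> r6=0xcd
body[5] sub  r6, r0, #43 -> r6=0x3b
body[6] mov  r4, r7 -> r4=0xe8
epilogue: pop r7=0x3e, sp=0xb2
epilogue: pop r5=0x8c, sp=0xb3
epilogue: pop r4=0xee, sp=0xb4
r6 is caller-saved -> body value

REG = 0x3b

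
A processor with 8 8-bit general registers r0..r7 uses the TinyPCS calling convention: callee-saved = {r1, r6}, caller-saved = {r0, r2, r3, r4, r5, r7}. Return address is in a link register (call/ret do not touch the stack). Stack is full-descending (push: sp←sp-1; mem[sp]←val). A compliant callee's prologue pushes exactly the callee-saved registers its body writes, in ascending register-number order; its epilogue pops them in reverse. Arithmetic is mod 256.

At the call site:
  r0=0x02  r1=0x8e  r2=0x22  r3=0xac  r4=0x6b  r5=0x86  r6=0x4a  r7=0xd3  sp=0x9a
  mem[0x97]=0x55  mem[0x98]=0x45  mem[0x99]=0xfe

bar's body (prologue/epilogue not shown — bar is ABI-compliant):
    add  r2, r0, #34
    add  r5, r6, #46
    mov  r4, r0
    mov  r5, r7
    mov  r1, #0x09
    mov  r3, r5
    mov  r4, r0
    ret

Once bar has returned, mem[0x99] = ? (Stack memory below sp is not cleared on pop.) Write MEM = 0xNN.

prologue: push r1 → mem[0x99]=0x8e, sp=0x99
body[0] add  r2, r0, #34 → r2=0x24
body[1] add  r5, r6, #46 → r5=0x78
body[2] mov  r4, r0 → r4=0x02
body[3] mov  r5, r7 → r5=0xd3
body[4] mov  r1, #0x09 → r1=0x09
body[5] mov  r3, r5 → r3=0xd3
body[6] mov  r4, r0 → r4=0x02
epilogue: pop r1=0x8e, sp=0x9a
prologue pushed ['r1'] at ['0x99']

MEM = 0x8e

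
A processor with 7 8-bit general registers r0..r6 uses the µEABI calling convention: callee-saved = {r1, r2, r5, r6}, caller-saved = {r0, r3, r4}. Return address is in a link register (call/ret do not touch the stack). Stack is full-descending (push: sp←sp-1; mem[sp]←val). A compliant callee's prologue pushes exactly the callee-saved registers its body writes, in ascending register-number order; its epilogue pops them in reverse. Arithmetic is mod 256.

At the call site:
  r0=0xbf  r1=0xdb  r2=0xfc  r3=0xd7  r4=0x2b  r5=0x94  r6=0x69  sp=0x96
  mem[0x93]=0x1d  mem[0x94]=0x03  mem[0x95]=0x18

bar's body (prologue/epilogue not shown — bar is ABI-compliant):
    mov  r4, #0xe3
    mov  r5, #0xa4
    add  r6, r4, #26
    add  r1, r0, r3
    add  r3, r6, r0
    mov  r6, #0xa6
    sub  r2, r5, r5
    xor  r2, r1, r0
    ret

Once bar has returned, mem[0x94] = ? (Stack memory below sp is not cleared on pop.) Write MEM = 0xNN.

MEM = 0xfc

prologue: push r1 -> mem[0x95]=0xdb, sp=0x95
prologue: push r2 -> mem[0x94]=0xfc, sp=0x94
prologue: push r5 -> mem[0x93]=0x94, sp=0x93
prologue: push r6 -> mem[0x92]=0x69, sp=0x92
body[0] mov  r4, #0xe3 -> r4=0xe3
body[1] mov  r5, #0xa4 -> r5=0xa4
body[2] add  r6, r4, #26 -> r6=0xfd
body[3] add  r1, r0, r3 -> r1=0x96
body[4] add  r3, r6, r0 -> r3=0xbc
body[5] mov  r6, #0xa6 -> r6=0xa6
body[6] sub  r2, r5, r5 -> r2=0x00
body[7] xor  r2, r1, r0 -> r2=0x29
epilogue: pop r6=0x69, sp=0x93
epilogue: pop r5=0x94, sp=0x94
epilogue: pop r2=0xfc, sp=0x95
epilogue: pop r1=0xdb, sp=0x96
prologue pushed ['r1', 'r2', 'r5', 'r6'] at ['0x95', '0x94', '0x93', '0x92']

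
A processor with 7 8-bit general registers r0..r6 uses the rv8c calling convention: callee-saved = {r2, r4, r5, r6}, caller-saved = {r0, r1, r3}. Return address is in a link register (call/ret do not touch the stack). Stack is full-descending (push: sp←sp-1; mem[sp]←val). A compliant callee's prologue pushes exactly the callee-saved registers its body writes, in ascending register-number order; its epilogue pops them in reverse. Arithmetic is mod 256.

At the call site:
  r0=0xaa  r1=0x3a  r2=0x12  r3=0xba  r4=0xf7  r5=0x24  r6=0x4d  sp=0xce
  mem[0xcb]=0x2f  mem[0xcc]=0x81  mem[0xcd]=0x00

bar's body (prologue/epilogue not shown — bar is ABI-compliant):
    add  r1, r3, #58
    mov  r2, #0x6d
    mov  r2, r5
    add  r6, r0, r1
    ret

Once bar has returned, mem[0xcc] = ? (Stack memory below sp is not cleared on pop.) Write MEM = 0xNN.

prologue: push r2 -> mem[0xcd]=0x12, sp=0xcd
prologue: push r6 -> mem[0xcc]=0x4d, sp=0xcc
body[0] add  r1, r3, #58 -> r1=0xf4
body[1] mov  r2, #0x6d -> r2=0x6d
body[2] mov  r2, r5 -> r2=0x24
body[3] add  r6, r0, r1 -> r6=0x9e
epilogue: pop r6=0x4d, sp=0xcd
epilogue: pop r2=0x12, sp=0xce
prologue pushed ['r2', 'r6'] at ['0xcd', '0xcc']

MEM = 0x4d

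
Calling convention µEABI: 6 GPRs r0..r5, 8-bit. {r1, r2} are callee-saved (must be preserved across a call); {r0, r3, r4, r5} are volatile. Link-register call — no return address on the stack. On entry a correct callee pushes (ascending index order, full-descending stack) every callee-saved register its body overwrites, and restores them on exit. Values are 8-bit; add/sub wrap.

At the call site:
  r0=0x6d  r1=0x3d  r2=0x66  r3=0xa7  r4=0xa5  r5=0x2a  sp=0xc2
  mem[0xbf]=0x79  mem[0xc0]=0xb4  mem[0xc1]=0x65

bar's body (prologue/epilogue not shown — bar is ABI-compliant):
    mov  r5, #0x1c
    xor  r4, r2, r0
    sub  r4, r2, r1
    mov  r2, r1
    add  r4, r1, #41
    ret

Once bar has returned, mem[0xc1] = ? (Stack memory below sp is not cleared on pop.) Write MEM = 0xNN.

prologue: push r2 -> mem[0xc1]=0x66, sp=0xc1
body[0] mov  r5, #0x1c -> r5=0x1c
body[1] xor  r4, r2, r0 -> r4=0x0b
body[2] sub  r4, r2, r1 -> r4=0x29
body[3] mov  r2, r1 -> r2=0x3d
body[4] add  r4, r1, #41 -> r4=0x66
epilogue: pop r2=0x66, sp=0xc2
prologue pushed ['r2'] at ['0xc1']

MEM = 0x66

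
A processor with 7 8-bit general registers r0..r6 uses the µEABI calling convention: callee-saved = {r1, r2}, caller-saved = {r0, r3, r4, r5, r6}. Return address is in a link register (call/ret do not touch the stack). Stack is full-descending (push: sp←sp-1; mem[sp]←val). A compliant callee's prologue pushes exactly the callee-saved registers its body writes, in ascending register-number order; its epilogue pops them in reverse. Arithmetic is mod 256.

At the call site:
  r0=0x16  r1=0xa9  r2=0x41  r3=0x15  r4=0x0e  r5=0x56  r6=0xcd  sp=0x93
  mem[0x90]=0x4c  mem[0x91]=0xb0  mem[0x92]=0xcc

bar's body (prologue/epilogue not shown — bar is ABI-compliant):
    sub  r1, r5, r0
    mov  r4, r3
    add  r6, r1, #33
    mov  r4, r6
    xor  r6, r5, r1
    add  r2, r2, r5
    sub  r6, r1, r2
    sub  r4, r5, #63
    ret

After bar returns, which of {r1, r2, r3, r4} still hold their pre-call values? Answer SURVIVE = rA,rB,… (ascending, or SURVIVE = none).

SURVIVE = r1,r2,r3

prologue: push r1 -> mem[0x92]=0xa9, sp=0x92
prologue: push r2 -> mem[0x91]=0x41, sp=0x91
body[0] sub  r1, r5, r0 -> r1=0x40
body[1] mov  r4, r3 -> r4=0x15
body[2] add  r6, r1, #33 -> r6=0x61
body[3] mov  r4, r6 -> r4=0x61
body[4] xor  r6, r5, r1 -> r6=0x16
body[5] add  r2, r2, r5 -> r2=0x97
body[6] sub  r6, r1, r2 -> r6=0xa9
body[7] sub  r4, r5, #63 -> r4=0x17
epilogue: pop r2=0x41, sp=0x92
epilogue: pop r1=0xa9, sp=0x93
r1: callee-saved, written=True
r2: callee-saved, written=True
r3: caller-saved, written=False
r4: caller-saved, written=True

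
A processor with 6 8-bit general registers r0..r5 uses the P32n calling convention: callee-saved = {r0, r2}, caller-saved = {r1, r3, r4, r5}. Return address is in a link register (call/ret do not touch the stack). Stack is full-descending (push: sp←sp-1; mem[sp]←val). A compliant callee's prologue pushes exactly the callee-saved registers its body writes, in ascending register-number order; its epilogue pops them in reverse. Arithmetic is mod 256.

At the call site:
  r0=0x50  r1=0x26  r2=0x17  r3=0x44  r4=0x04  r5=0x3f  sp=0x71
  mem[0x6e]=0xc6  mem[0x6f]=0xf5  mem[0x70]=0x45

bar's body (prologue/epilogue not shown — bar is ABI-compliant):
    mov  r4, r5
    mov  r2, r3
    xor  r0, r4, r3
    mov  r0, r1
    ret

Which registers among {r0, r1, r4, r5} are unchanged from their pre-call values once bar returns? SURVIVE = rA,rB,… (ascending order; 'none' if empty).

prologue: push r0 → mem[0x70]=0x50, sp=0x70
prologue: push r2 → mem[0x6f]=0x17, sp=0x6f
body[0] mov  r4, r5 → r4=0x3f
body[1] mov  r2, r3 → r2=0x44
body[2] xor  r0, r4, r3 → r0=0x7b
body[3] mov  r0, r1 → r0=0x26
epilogue: pop r2=0x17, sp=0x70
epilogue: pop r0=0x50, sp=0x71
r0: callee-saved, written=True
r1: caller-saved, written=False
r4: caller-saved, written=True
r5: caller-saved, written=False

SURVIVE = r0,r1,r5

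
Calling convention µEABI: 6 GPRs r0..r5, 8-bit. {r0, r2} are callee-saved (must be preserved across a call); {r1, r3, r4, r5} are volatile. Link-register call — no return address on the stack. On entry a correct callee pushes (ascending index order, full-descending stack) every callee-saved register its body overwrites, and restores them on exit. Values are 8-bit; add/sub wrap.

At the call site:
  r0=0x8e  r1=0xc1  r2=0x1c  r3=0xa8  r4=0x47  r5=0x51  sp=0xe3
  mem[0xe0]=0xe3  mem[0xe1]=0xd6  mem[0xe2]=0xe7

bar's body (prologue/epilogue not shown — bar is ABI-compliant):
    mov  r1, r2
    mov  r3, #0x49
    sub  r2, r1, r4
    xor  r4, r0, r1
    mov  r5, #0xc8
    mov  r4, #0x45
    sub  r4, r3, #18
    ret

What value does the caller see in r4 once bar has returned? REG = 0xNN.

REG = 0x37

prologue: push r2 -> mem[0xe2]=0x1c, sp=0xe2
body[0] mov  r1, r2 -> r1=0x1c
body[1] mov  r3, #0x49 -> r3=0x49
body[2] sub  r2, r1, r4 -> r2=0xd5
body[3] xor  r4, r0, r1 -> r4=0x92
body[4] mov  r5, #0xc8 -> r5=0xc8
body[5] mov  r4, #0x45 -> r4=0x45
body[6] sub  r4, r3, #18 -> r4=0x37
epilogue: pop r2=0x1c, sp=0xe3
r4 is caller-saved -> body value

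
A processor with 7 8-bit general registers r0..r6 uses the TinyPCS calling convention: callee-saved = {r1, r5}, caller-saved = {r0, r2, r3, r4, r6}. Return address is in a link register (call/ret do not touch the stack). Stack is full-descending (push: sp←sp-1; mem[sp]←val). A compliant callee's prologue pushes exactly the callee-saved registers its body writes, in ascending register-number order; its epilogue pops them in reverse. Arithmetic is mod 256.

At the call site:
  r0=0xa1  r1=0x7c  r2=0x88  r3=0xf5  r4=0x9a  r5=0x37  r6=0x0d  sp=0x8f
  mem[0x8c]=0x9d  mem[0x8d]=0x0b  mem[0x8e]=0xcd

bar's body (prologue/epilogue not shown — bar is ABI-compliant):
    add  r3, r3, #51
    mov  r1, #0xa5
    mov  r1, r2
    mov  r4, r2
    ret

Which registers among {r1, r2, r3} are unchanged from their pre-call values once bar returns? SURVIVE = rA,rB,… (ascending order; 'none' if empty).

prologue: push r1 -> mem[0x8e]=0x7c, sp=0x8e
body[0] add  r3, r3, #51 -> r3=0x28
body[1] mov  r1, #0xa5 -> r1=0xa5
body[2] mov  r1, r2 -> r1=0x88
body[3] mov  r4, r2 -> r4=0x88
epilogue: pop r1=0x7c, sp=0x8f
r1: callee-saved, written=True
r2: caller-saved, written=False
r3: caller-saved, written=True

SURVIVE = r1,r2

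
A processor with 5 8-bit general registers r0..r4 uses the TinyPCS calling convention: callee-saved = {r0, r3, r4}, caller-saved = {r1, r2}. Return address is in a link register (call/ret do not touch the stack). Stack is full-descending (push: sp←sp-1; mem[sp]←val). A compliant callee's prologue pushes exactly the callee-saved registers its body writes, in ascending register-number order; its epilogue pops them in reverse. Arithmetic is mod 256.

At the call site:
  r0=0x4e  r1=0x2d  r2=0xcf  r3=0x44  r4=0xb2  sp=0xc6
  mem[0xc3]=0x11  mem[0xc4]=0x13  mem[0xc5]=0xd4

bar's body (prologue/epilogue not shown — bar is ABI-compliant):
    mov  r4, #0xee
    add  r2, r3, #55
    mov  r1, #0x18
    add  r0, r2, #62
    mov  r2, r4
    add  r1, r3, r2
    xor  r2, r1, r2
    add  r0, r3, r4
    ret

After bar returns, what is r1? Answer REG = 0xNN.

prologue: push r0 → mem[0xc5]=0x4e, sp=0xc5
prologue: push r4 → mem[0xc4]=0xb2, sp=0xc4
body[0] mov  r4, #0xee → r4=0xee
body[1] add  r2, r3, #55 → r2=0x7b
body[2] mov  r1, #0x18 → r1=0x18
body[3] add  r0, r2, #62 → r0=0xb9
body[4] mov  r2, r4 → r2=0xee
body[5] add  r1, r3, r2 → r1=0x32
body[6] xor  r2, r1, r2 → r2=0xdc
body[7] add  r0, r3, r4 → r0=0x32
epilogue: pop r4=0xb2, sp=0xc5
epilogue: pop r0=0x4e, sp=0xc6
r1 is caller-saved → body value

REG = 0x32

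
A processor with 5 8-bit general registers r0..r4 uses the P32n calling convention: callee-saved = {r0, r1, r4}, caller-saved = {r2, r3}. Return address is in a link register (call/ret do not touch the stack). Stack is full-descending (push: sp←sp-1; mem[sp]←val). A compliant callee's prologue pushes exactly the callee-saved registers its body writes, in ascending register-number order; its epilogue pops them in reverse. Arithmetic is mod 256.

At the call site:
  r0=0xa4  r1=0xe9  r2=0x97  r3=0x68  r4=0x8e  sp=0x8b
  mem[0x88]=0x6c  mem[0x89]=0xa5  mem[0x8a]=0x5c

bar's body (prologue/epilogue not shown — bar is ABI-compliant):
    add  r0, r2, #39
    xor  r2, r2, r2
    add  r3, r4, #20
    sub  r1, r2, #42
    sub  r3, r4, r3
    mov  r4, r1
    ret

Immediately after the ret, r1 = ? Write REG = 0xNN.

prologue: push r0 → mem[0x8a]=0xa4, sp=0x8a
prologue: push r1 → mem[0x89]=0xe9, sp=0x89
prologue: push r4 → mem[0x88]=0x8e, sp=0x88
body[0] add  r0, r2, #39 → r0=0xbe
body[1] xor  r2, r2, r2 → r2=0x00
body[2] add  r3, r4, #20 → r3=0xa2
body[3] sub  r1, r2, #42 → r1=0xd6
body[4] sub  r3, r4, r3 → r3=0xec
body[5] mov  r4, r1 → r4=0xd6
epilogue: pop r4=0x8e, sp=0x89
epilogue: pop r1=0xe9, sp=0x8a
epilogue: pop r0=0xa4, sp=0x8b
r1 is callee-saved → restored

REG = 0xe9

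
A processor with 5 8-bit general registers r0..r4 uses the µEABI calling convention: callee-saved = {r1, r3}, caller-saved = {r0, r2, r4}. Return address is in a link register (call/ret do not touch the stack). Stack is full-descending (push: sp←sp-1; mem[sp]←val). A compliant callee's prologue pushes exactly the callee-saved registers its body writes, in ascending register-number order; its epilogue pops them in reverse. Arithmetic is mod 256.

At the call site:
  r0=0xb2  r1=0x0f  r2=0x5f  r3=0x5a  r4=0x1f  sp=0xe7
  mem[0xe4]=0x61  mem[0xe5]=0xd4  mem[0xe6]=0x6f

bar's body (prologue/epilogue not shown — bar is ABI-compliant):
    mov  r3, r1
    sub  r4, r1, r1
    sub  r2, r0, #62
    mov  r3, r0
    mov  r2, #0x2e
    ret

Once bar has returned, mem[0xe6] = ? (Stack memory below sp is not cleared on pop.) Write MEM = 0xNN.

prologue: push r3 → mem[0xe6]=0x5a, sp=0xe6
body[0] mov  r3, r1 → r3=0x0f
body[1] sub  r4, r1, r1 → r4=0x00
body[2] sub  r2, r0, #62 → r2=0x74
body[3] mov  r3, r0 → r3=0xb2
body[4] mov  r2, #0x2e → r2=0x2e
epilogue: pop r3=0x5a, sp=0xe7
prologue pushed ['r3'] at ['0xe6']

MEM = 0x5a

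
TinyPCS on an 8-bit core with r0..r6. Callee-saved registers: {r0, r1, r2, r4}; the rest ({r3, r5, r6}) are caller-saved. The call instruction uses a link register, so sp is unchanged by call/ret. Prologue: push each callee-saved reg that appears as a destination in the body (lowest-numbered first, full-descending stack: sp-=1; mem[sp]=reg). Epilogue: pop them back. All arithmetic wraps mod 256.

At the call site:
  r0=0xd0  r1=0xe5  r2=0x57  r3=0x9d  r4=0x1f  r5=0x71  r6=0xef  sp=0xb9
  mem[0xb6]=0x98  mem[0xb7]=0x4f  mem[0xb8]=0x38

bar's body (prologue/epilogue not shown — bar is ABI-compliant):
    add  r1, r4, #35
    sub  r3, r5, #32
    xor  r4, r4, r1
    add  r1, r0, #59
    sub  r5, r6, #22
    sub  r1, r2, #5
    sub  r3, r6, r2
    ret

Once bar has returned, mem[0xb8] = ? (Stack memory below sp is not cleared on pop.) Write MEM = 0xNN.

MEM = 0xe5

prologue: push r1 → mem[0xb8]=0xe5, sp=0xb8
prologue: push r4 → mem[0xb7]=0x1f, sp=0xb7
body[0] add  r1, r4, #35 → r1=0x42
body[1] sub  r3, r5, #32 → r3=0x51
body[2] xor  r4, r4, r1 → r4=0x5d
body[3] add  r1, r0, #59 → r1=0x0b
body[4] sub  r5, r6, #22 → r5=0xd9
body[5] sub  r1, r2, #5 → r1=0x52
body[6] sub  r3, r6, r2 → r3=0x98
epilogue: pop r4=0x1f, sp=0xb8
epilogue: pop r1=0xe5, sp=0xb9
prologue pushed ['r1', 'r4'] at ['0xb8', '0xb7']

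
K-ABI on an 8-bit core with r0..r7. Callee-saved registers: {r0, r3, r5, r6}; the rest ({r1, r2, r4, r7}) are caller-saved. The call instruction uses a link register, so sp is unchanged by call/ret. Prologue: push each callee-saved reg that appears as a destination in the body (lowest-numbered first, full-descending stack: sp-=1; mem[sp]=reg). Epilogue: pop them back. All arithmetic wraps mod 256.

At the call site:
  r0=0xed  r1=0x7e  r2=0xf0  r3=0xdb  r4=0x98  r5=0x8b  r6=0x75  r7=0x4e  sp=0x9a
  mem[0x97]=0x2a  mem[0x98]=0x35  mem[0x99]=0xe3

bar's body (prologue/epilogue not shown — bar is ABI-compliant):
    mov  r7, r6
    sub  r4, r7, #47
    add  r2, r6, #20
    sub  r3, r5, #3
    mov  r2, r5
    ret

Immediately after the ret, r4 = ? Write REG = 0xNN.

REG = 0x46

prologue: push r3 → mem[0x99]=0xdb, sp=0x99
body[0] mov  r7, r6 → r7=0x75
body[1] sub  r4, r7, #47 → r4=0x46
body[2] add  r2, r6, #20 → r2=0x89
body[3] sub  r3, r5, #3 → r3=0x88
body[4] mov  r2, r5 → r2=0x8b
epilogue: pop r3=0xdb, sp=0x9a
r4 is caller-saved → body value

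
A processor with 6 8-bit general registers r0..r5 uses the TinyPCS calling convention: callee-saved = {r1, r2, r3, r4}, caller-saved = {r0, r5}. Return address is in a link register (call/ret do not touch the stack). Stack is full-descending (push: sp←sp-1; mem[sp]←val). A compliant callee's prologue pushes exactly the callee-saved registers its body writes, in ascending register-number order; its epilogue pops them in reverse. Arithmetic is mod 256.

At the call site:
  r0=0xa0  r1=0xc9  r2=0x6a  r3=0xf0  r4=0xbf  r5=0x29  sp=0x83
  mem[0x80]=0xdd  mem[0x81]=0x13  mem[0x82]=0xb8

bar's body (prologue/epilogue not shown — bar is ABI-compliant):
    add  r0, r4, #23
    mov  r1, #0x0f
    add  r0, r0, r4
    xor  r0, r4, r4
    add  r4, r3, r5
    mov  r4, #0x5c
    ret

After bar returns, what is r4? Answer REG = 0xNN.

REG = 0xbf

prologue: push r1 -> mem[0x82]=0xc9, sp=0x82
prologue: push r4 -> mem[0x81]=0xbf, sp=0x81
body[0] add  r0, r4, #23 -> r0=0xd6
body[1] mov  r1, #0x0f -> r1=0x0f
body[2] add  r0, r0, r4 -> r0=0x95
body[3] xor  r0, r4, r4 -> r0=0x00
body[4] add  r4, r3, r5 -> r4=0x19
body[5] mov  r4, #0x5c -> r4=0x5c
epilogue: pop r4=0xbf, sp=0x82
epilogue: pop r1=0xc9, sp=0x83
r4 is callee-saved -> restored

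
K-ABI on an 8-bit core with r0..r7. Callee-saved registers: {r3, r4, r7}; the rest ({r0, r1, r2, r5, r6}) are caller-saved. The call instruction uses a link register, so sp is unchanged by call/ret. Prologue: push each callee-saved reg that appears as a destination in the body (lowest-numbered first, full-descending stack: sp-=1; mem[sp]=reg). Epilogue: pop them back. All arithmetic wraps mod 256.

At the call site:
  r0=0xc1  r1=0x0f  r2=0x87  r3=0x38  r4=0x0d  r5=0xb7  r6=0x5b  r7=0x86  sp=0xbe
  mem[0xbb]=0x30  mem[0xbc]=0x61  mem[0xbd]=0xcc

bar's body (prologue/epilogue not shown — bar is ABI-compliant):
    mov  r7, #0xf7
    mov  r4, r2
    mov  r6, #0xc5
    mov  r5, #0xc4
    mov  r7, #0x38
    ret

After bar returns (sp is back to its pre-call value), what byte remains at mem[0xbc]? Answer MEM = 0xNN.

prologue: push r4 → mem[0xbd]=0x0d, sp=0xbd
prologue: push r7 → mem[0xbc]=0x86, sp=0xbc
body[0] mov  r7, #0xf7 → r7=0xf7
body[1] mov  r4, r2 → r4=0x87
body[2] mov  r6, #0xc5 → r6=0xc5
body[3] mov  r5, #0xc4 → r5=0xc4
body[4] mov  r7, #0x38 → r7=0x38
epilogue: pop r7=0x86, sp=0xbd
epilogue: pop r4=0x0d, sp=0xbe
prologue pushed ['r4', 'r7'] at ['0xbd', '0xbc']

MEM = 0x86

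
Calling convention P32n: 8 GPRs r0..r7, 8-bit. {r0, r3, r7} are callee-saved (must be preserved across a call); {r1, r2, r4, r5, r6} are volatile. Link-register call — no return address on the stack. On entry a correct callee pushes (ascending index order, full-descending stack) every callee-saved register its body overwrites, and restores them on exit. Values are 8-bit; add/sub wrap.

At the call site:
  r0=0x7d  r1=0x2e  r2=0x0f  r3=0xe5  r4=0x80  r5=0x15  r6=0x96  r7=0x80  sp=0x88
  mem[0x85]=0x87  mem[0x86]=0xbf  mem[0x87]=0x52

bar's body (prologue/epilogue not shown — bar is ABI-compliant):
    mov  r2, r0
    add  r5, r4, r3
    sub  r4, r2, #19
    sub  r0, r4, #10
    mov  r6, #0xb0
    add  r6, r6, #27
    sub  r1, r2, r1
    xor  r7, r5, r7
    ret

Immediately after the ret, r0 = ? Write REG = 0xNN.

prologue: push r0 -> mem[0x87]=0x7d, sp=0x87
prologue: push r7 -> mem[0x86]=0x80, sp=0x86
body[0] mov  r2, r0 -> r2=0x7d
body[1] add  r5, r4, r3 -> r5=0x65
body[2] sub  r4, r2, #19 -> r4=0x6a
body[3] sub  r0, r4, #10 -> r0=0x60
body[4] mov  r6, #0xb0 -> r6=0xb0
body[5] add  r6, r6, #27 -> r6=0xcb
body[6] sub  r1, r2, r1 -> r1=0x4f
body[7] xor  r7, r5, r7 -> r7=0xe5
epilogue: pop r7=0x80, sp=0x87
epilogue: pop r0=0x7d, sp=0x88
r0 is callee-saved -> restored

REG = 0x7d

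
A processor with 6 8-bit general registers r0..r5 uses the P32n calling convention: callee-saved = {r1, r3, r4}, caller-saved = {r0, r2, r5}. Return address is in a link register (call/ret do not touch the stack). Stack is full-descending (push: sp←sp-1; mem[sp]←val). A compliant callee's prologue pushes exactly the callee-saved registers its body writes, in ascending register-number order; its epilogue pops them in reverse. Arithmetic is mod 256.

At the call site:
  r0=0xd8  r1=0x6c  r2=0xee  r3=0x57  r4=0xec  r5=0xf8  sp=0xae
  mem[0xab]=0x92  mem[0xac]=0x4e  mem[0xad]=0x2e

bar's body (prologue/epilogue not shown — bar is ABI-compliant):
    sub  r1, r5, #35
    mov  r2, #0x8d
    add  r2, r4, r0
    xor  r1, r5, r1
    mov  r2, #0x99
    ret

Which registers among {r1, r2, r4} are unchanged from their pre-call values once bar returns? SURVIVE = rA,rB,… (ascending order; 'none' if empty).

prologue: push r1 -> mem[0xad]=0x6c, sp=0xad
body[0] sub  r1, r5, #35 -> r1=0xd5
body[1] mov  r2, #0x8d -> r2=0x8d
body[2] add  r2, r4, r0 -> r2=0xc4
body[3] xor  r1, r5, r1 -> r1=0x2d
body[4] mov  r2, #0x99 -> r2=0x99
epilogue: pop r1=0x6c, sp=0xae
r1: callee-saved, written=True
r2: caller-saved, written=True
r4: callee-saved, written=False

SURVIVE = r1,r4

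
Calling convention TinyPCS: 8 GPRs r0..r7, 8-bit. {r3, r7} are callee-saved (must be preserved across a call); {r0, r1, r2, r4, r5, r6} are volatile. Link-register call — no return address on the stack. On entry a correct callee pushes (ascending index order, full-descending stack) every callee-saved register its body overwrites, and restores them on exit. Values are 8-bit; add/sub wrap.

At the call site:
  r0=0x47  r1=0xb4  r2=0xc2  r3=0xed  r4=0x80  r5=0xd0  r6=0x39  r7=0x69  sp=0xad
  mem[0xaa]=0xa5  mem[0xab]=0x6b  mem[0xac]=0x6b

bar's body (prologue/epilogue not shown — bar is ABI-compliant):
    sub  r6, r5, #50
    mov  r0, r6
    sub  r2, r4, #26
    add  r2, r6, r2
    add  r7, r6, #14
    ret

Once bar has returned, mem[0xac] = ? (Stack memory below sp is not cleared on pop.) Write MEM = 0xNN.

prologue: push r7 → mem[0xac]=0x69, sp=0xac
body[0] sub  r6, r5, #50 → r6=0x9e
body[1] mov  r0, r6 → r0=0x9e
body[2] sub  r2, r4, #26 → r2=0x66
body[3] add  r2, r6, r2 → r2=0x04
body[4] add  r7, r6, #14 → r7=0xac
epilogue: pop r7=0x69, sp=0xad
prologue pushed ['r7'] at ['0xac']

MEM = 0x69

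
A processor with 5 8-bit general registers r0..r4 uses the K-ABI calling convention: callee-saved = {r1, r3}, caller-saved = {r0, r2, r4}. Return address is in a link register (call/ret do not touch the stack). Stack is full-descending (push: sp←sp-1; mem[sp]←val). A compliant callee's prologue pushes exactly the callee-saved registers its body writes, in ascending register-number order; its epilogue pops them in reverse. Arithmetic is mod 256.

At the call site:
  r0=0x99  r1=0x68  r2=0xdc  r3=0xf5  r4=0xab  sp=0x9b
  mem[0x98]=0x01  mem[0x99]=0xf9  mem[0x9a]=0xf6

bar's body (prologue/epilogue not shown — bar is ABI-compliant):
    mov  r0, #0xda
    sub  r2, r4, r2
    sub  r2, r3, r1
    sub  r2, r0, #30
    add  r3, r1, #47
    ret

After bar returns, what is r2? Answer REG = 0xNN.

REG = 0xbc

prologue: push r3 -> mem[0x9a]=0xf5, sp=0x9a
body[0] mov  r0, #0xda -> r0=0xda
body[1] sub  r2, r4, r2 -> r2=0xcf
body[2] sub  r2, r3, r1 -> r2=0x8d
body[3] sub  r2, r0, #30 -> r2=0xbc
body[4] add  r3, r1, #47 -> r3=0x97
epilogue: pop r3=0xf5, sp=0x9b
r2 is caller-saved -> body value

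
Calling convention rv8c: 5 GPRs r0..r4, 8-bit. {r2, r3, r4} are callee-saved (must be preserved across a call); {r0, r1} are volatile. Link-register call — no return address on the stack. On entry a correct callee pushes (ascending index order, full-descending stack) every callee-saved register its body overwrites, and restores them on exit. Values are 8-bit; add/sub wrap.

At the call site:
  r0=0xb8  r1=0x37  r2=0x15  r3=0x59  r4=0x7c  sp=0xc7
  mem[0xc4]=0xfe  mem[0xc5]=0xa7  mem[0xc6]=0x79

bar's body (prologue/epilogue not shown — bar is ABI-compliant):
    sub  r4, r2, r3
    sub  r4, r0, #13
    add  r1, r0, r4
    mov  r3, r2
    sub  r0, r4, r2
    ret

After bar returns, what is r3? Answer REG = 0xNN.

prologue: push r3 → mem[0xc6]=0x59, sp=0xc6
prologue: push r4 → mem[0xc5]=0x7c, sp=0xc5
body[0] sub  r4, r2, r3 → r4=0xbc
body[1] sub  r4, r0, #13 → r4=0xab
body[2] add  r1, r0, r4 → r1=0x63
body[3] mov  r3, r2 → r3=0x15
body[4] sub  r0, r4, r2 → r0=0x96
epilogue: pop r4=0x7c, sp=0xc6
epilogue: pop r3=0x59, sp=0xc7
r3 is callee-saved → restored

REG = 0x59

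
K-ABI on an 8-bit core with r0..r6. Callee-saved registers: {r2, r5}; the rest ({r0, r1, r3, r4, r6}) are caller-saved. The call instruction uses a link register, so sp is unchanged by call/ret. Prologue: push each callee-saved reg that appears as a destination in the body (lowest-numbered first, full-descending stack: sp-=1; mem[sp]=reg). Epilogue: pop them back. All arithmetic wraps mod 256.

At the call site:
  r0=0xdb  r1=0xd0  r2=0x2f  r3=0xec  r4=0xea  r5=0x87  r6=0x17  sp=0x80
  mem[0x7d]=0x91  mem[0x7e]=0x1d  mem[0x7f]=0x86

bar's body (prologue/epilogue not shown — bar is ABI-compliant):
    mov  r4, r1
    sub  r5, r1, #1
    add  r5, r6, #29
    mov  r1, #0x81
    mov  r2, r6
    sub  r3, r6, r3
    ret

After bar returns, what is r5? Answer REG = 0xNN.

REG = 0x87

prologue: push r2 -> mem[0x7f]=0x2f, sp=0x7f
prologue: push r5 -> mem[0x7e]=0x87, sp=0x7e
body[0] mov  r4, r1 -> r4=0xd0
body[1] sub  r5, r1, #1 -> r5=0xcf
body[2] add  r5, r6, #29 -> r5=0x34
body[3] mov  r1, #0x81 -> r1=0x81
body[4] mov  r2, r6 -> r2=0x17
body[5] sub  r3, r6, r3 -> r3=0x2b
epilogue: pop r5=0x87, sp=0x7f
epilogue: pop r2=0x2f, sp=0x80
r5 is callee-saved -> restored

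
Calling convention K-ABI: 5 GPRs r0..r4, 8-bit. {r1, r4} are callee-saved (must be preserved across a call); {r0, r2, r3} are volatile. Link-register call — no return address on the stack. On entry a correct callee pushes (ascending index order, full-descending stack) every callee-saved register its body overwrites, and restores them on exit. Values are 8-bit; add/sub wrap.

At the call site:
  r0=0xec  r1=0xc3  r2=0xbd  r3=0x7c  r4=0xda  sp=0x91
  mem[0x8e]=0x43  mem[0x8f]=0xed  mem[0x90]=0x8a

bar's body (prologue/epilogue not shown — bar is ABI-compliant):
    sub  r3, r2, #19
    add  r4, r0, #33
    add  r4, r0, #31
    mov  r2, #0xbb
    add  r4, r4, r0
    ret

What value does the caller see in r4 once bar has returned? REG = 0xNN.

REG = 0xda

prologue: push r4 → mem[0x90]=0xda, sp=0x90
body[0] sub  r3, r2, #19 → r3=0xaa
body[1] add  r4, r0, #33 → r4=0x0d
body[2] add  r4, r0, #31 → r4=0x0b
body[3] mov  r2, #0xbb → r2=0xbb
body[4] add  r4, r4, r0 → r4=0xf7
epilogue: pop r4=0xda, sp=0x91
r4 is callee-saved → restored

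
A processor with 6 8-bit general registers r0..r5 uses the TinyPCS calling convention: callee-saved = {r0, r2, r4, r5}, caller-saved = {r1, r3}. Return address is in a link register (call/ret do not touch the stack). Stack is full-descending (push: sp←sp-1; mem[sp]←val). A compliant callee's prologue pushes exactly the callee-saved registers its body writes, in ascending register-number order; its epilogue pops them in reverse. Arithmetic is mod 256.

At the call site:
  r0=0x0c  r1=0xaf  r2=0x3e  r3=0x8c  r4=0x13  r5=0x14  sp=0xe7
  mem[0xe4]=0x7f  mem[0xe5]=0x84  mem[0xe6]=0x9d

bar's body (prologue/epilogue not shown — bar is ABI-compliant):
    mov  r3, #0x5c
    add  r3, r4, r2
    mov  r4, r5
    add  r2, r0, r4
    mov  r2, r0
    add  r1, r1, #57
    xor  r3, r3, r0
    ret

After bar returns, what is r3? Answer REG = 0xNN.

prologue: push r2 -> mem[0xe6]=0x3e, sp=0xe6
prologue: push r4 -> mem[0xe5]=0x13, sp=0xe5
body[0] mov  r3, #0x5c -> r3=0x5c
body[1] add  r3, r4, r2 -> r3=0x51
body[2] mov  r4, r5 -> r4=0x14
body[3] add  r2, r0, r4 -> r2=0x20
body[4] mov  r2, r0 -> r2=0x0c
body[5] add  r1, r1, #57 -> r1=0xe8
body[6] xor  r3, r3, r0 -> r3=0x5d
epilogue: pop r4=0x13, sp=0xe6
epilogue: pop r2=0x3e, sp=0xe7
r3 is caller-saved -> body value

REG = 0x5d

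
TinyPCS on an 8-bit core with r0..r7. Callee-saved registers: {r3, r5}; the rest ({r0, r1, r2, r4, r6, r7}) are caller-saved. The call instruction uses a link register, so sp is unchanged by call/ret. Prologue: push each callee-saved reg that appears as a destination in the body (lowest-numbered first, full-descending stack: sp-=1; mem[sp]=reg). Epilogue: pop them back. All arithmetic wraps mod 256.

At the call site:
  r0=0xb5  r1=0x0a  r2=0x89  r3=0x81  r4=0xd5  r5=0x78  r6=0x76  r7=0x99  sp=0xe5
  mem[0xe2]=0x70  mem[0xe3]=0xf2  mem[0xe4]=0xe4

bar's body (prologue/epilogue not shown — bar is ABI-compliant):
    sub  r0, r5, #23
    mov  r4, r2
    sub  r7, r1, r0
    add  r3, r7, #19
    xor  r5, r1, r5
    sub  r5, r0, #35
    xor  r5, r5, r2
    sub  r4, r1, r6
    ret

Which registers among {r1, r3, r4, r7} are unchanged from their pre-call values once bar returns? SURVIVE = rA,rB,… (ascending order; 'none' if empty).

prologue: push r3 -> mem[0xe4]=0x81, sp=0xe4
prologue: push r5 -> mem[0xe3]=0x78, sp=0xe3
body[0] sub  r0, r5, #23 -> r0=0x61
body[1] mov  r4, r2 -> r4=0x89
body[2] sub  r7, r1, r0 -> r7=0xa9
body[3] add  r3, r7, #19 -> r3=0xbc
body[4] xor  r5, r1, r5 -> r5=0x72
body[5] sub  r5, r0, #35 -> r5=0x3e
body[6] xor  r5, r5, r2 -> r5=0xb7
body[7] sub  r4, r1, r6 -> r4=0x94
epilogue: pop r5=0x78, sp=0xe4
epilogue: pop r3=0x81, sp=0xe5
r1: caller-saved, written=False
r3: callee-saved, written=True
r4: caller-saved, written=True
r7: caller-saved, written=True

SURVIVE = r1,r3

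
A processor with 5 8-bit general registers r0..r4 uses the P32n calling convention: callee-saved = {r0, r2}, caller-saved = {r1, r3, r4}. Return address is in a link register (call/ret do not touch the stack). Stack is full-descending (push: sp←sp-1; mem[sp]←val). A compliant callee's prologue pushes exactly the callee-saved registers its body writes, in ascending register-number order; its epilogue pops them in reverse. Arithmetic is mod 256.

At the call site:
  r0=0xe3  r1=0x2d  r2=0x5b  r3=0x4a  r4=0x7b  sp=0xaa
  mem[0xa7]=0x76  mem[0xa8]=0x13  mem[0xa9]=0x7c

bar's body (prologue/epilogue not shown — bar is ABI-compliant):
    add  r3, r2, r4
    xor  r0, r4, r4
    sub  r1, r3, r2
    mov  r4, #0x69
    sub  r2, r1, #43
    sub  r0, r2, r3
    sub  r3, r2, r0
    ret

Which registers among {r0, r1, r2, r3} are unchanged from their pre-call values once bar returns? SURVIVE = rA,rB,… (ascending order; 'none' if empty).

SURVIVE = r0,r2

prologue: push r0 -> mem[0xa9]=0xe3, sp=0xa9
prologue: push r2 -> mem[0xa8]=0x5b, sp=0xa8
body[0] add  r3, r2, r4 -> r3=0xd6
body[1] xor  r0, r4, r4 -> r0=0x00
body[2] sub  r1, r3, r2 -> r1=0x7b
body[3] mov  r4, #0x69 -> r4=0x69
body[4] sub  r2, r1, #43 -> r2=0x50
body[5] sub  r0, r2, r3 -> r0=0x7a
body[6] sub  r3, r2, r0 -> r3=0xd6
epilogue: pop r2=0x5b, sp=0xa9
epilogue: pop r0=0xe3, sp=0xaa
r0: callee-saved, written=True
r1: caller-saved, written=True
r2: callee-saved, written=True
r3: caller-saved, written=True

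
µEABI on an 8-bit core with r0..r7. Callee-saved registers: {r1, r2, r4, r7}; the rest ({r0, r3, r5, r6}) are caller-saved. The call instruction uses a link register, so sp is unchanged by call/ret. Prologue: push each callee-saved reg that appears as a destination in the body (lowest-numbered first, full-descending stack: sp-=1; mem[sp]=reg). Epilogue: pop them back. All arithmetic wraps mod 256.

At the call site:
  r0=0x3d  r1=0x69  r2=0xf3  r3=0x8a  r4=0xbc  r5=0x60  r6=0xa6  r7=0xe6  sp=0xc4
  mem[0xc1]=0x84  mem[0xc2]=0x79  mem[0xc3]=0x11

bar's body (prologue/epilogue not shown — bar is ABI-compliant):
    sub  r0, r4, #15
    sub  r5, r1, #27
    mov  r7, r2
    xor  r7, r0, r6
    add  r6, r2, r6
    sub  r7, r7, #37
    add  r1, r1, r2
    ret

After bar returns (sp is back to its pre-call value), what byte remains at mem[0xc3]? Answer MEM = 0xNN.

prologue: push r1 -> mem[0xc3]=0x69, sp=0xc3
prologue: push r7 -> mem[0xc2]=0xe6, sp=0xc2
body[0] sub  r0, r4, #15 -> r0=0xad
body[1] sub  r5, r1, #27 -> r5=0x4e
body[2] mov  r7, r2 -> r7=0xf3
body[3] xor  r7, r0, r6 -> r7=0x0b
body[4] add  r6, r2, r6 -> r6=0x99
body[5] sub  r7, r7, #37 -> r7=0xe6
body[6] add  r1, r1, r2 -> r1=0x5c
epilogue: pop r7=0xe6, sp=0xc3
epilogue: pop r1=0x69, sp=0xc4
prologue pushed ['r1', 'r7'] at ['0xc3', '0xc2']

MEM = 0x69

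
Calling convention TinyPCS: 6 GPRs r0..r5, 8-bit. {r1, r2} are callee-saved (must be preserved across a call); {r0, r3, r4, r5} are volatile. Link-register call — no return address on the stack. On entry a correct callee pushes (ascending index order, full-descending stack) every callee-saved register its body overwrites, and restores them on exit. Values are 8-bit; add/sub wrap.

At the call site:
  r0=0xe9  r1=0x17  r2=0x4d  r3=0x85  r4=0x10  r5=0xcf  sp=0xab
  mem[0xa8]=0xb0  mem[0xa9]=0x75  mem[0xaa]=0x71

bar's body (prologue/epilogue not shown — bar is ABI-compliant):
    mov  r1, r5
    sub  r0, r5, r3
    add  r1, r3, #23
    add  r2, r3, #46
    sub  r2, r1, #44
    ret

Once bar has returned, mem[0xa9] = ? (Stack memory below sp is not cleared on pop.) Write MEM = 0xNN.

MEM = 0x4d

prologue: push r1 -> mem[0xaa]=0x17, sp=0xaa
prologue: push r2 -> mem[0xa9]=0x4d, sp=0xa9
body[0] mov  r1, r5 -> r1=0xcf
body[1] sub  r0, r5, r3 -> r0=0x4a
body[2] add  r1, r3, #23 -> r1=0x9c
body[3] add  r2, r3, #46 -> r2=0xb3
body[4] sub  r2, r1, #44 -> r2=0x70
epilogue: pop r2=0x4d, sp=0xaa
epilogue: pop r1=0x17, sp=0xab
prologue pushed ['r1', 'r2'] at ['0xaa', '0xa9']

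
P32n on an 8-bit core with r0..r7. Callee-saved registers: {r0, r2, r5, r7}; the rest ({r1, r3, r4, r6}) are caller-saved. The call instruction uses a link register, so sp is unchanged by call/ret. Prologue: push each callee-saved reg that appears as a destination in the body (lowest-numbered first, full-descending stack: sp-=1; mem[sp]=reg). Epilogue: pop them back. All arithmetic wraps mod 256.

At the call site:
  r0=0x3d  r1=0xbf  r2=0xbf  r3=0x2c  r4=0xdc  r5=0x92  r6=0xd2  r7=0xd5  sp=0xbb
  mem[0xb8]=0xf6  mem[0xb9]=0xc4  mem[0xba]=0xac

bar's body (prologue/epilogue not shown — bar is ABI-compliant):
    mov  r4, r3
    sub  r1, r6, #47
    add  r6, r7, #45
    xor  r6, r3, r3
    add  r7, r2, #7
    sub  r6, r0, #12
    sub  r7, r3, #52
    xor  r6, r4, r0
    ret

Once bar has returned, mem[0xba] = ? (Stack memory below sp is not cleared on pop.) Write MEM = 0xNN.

MEM = 0xd5

prologue: push r7 → mem[0xba]=0xd5, sp=0xba
body[0] mov  r4, r3 → r4=0x2c
body[1] sub  r1, r6, #47 → r1=0xa3
body[2] add  r6, r7, #45 → r6=0x02
body[3] xor  r6, r3, r3 → r6=0x00
body[4] add  r7, r2, #7 → r7=0xc6
body[5] sub  r6, r0, #12 → r6=0x31
body[6] sub  r7, r3, #52 → r7=0xf8
body[7] xor  r6, r4, r0 → r6=0x11
epilogue: pop r7=0xd5, sp=0xbb
prologue pushed ['r7'] at ['0xba']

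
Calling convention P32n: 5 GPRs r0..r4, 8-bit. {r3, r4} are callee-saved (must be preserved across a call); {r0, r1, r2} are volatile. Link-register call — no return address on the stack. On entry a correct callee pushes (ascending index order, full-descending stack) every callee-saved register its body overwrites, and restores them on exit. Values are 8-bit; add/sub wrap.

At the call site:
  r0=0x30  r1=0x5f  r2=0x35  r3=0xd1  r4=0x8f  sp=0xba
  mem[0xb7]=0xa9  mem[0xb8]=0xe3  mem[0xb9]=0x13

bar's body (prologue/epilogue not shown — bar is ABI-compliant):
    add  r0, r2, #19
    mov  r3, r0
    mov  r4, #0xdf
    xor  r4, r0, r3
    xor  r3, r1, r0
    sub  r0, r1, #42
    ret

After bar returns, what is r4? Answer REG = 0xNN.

prologue: push r3 -> mem[0xb9]=0xd1, sp=0xb9
prologue: push r4 -> mem[0xb8]=0x8f, sp=0xb8
body[0] add  r0, r2, #19 -> r0=0x48
body[1] mov  r3, r0 -> r3=0x48
body[2] mov  r4, #0xdf -> r4=0xdf
body[3] xor  r4, r0, r3 -> r4=0x00
body[4] xor  r3, r1, r0 -> r3=0x17
body[5] sub  r0, r1, #42 -> r0=0x35
epilogue: pop r4=0x8f, sp=0xb9
epilogue: pop r3=0xd1, sp=0xba
r4 is callee-saved -> restored

REG = 0x8f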